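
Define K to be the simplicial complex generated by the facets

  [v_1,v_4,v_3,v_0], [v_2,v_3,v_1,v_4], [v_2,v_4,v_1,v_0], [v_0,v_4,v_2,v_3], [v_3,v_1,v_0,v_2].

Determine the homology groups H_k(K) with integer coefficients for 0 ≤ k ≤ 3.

Take the total order v_0 < v_1 < v_2 < v_3 < v_4 on the vertex set. Then K (dimension 3) consists of the simplices:

  0-simplices (5): [v_0], [v_1], [v_2], [v_3], [v_4]
  1-simplices (10): [v_0,v_1], [v_0,v_2], [v_0,v_3], [v_0,v_4], [v_1,v_2], [v_1,v_3], [v_1,v_4], [v_2,v_3], [v_2,v_4], [v_3,v_4]
  2-simplices (10): [v_0,v_1,v_2], [v_0,v_1,v_3], [v_0,v_1,v_4], [v_0,v_2,v_3], [v_0,v_2,v_4], [v_0,v_3,v_4], [v_1,v_2,v_3], [v_1,v_2,v_4], [v_1,v_3,v_4], [v_2,v_3,v_4]
  3-simplices (5): [v_0,v_1,v_2,v_3], [v_0,v_1,v_2,v_4], [v_0,v_1,v_3,v_4], [v_0,v_2,v_3,v_4], [v_1,v_2,v_3,v_4]

Hence C_0 ≅ Z^5, C_1 ≅ Z^10, C_2 ≅ Z^10, C_3 ≅ Z^5.

Boundary ∂_1: C_1 → C_0 maps an edge to its endpoints' difference, ∂[p,q] = q − p.
As a 5×10 matrix over Z this has rank 4, with invariant factors (1,1,1,1).

∂_2: C_2 → C_1 acts by ∂[p,q,r] = [q,r] − [p,r] + [p,q]. For instance
  ∂[v_0,v_3,v_4] = [v_3,v_4] − [v_0,v_4] + [v_0,v_3],
  ∂[v_1,v_3,v_4] = [v_3,v_4] − [v_1,v_4] + [v_1,v_3].
This gives a 10×10 integer matrix of rank 6; reducing to Smith normal form yields diagonal entries (1,1,1,1,1,1).

The boundary map ∂_3: C_3 → C_2 sends each 3-simplex σ to the alternating sum Σ_i (−1)^i (σ with its i-th vertex removed). For instance
  ∂[v_0,v_2,v_3,v_4] = [v_2,v_3,v_4] − [v_0,v_3,v_4] + [v_0,v_2,v_4] − [v_0,v_2,v_3],
  ∂[v_0,v_1,v_2,v_4] = [v_1,v_2,v_4] − [v_0,v_2,v_4] + [v_0,v_1,v_4] − [v_0,v_1,v_2].
The resulting 10×5 matrix has rank 4, and its Smith normal form has invariant factors (1,1,1,1).

From H_k ≅ ker(∂_k) / im(∂_{k+1}) we obtain:

  H_0: rank C_0 − rank ∂_1 = 5 − 4 = 1, and the invariant factors of ∂_1 are all 1, so H_0 ≅ Z.
  H_1: rank ker ∂_1 − rank ∂_2 = (10 − 4) − 6 = 0, and the invariant factors of ∂_2 are all 1, so H_1 ≅ 0.
  H_2: rank ker ∂_2 − rank ∂_3 = (10 − 6) − 4 = 0, and the invariant factors of ∂_3 are all 1, so H_2 ≅ 0.
  H_3: rank ker ∂_3 − rank ∂_4 = (5 − 4) − 0 = 1, and there is no ∂_4, so H_3 ≅ Z.

H_0 ≅ Z,  H_1 = 0,  H_2 = 0,  H_3 ≅ Z.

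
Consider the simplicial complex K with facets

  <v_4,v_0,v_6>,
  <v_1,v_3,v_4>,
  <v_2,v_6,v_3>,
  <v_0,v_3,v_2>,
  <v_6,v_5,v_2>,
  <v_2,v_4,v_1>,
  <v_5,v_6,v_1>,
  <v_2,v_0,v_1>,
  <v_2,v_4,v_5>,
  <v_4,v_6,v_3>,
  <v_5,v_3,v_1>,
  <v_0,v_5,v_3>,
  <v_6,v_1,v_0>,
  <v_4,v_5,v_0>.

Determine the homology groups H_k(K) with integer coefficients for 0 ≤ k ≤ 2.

H_0 = Z,  H_1 = Z^2,  H_2 = Z.

Take the total order v_0 < v_1 < v_2 < v_3 < v_4 < v_5 < v_6 on the vertex set. Then K (dimension 2) consists of the simplices:

  0-simplices (7): [v_0], [v_1], [v_2], [v_3], [v_4], [v_5], [v_6]
  1-simplices (21): (21 of them)
  2-simplices (14): (14 of them)

Hence C_0 ≅ Z^7, C_1 ≅ Z^21, C_2 ≅ Z^14.

∂_1: C_1 → C_0 maps an edge to its endpoints' difference, ∂[p,q] = q − p. For instance
  ∂[v_2,v_3] = [v_3] − [v_2].
The resulting 7×21 matrix has rank 6, and its Smith normal form has invariant factors (1,1,1,1,1,1).

∂_2: C_2 → C_1 sends each 2-simplex [p,q,r] to [q,r] − [p,r] + [p,q]. For instance
  ∂[v_2,v_4,v_5] = [v_4,v_5] − [v_2,v_5] + [v_2,v_4],
  ∂[v_1,v_3,v_4] = [v_3,v_4] − [v_1,v_4] + [v_1,v_3].
As a 21×14 matrix over Z this has rank 13, with invariant factors (1,1,1,1,1,1,1,1,1,1,1,1,1).

From H_k ≅ ker(∂_k) / im(∂_{k+1}) we obtain:

  H_0: rank C_0 − rank ∂_1 = 7 − 6 = 1, and the invariant factors of ∂_1 are all 1, so H_0 ≅ Z.
  H_1: rank ker ∂_1 − rank ∂_2 = (21 − 6) − 13 = 2, and the invariant factors of ∂_2 are all 1, so H_1 ≅ Z^2.
  H_2: rank ker ∂_2 − rank ∂_3 = (14 − 13) − 0 = 1, and there is no ∂_3, so H_2 ≅ Z.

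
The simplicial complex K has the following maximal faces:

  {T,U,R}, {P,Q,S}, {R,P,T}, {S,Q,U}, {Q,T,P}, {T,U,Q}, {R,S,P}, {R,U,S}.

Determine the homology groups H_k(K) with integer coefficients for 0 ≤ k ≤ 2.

Fix the vertex order P < Q < R < S < T < U and write every simplex with vertices in increasing order. Then dim K = 2 and the simplices of K are:

  0-simplices (6): P, Q, R, S, T, U
  1-simplices (12): PQ, PR, PS, PT, QS, QT, QU, RS, RT, RU, SU, TU
  2-simplices (8): PQS, PQT, PRS, PRT, QSU, QTU, RSU, RTU

giving chain groups C_0 ≅ Z^6, C_1 ≅ Z^12, C_2 ≅ Z^8.

∂_1: C_1 → C_0 maps an edge to its endpoints' difference, ∂[p,q] = q − p. For instance
  ∂PR = R − P.
As a 6×12 matrix over Z this has rank 5, with invariant factors (1,1,1,1,1).

∂_2: C_2 → C_1 maps a triangle to the signed sum of its edges. For instance
  ∂PRS = RS − PS + PR,
  ∂RTU = TU − RU + RT.
The resulting 12×8 matrix has rank 7, and its Smith normal form has invariant factors (1,1,1,1,1,1,1).

Now H_k = ker ∂_k / im ∂_{k+1}, so:

  H_0: rank C_0 − rank ∂_1 = 6 − 5 = 1, and the invariant factors of ∂_1 are all 1, so H_0 ≅ Z.
  H_1: rank ker ∂_1 − rank ∂_2 = (12 − 5) − 7 = 0, and the invariant factors of ∂_2 are all 1, so H_1 ≅ 0.
  H_2: rank ker ∂_2 − rank ∂_3 = (8 − 7) − 0 = 1, and there is no ∂_3, so H_2 ≅ Z.

(K is a triangulation of the 2-sphere S^2.)

H_0 ≅ Z,  H_1 = 0,  H_2 ≅ Z.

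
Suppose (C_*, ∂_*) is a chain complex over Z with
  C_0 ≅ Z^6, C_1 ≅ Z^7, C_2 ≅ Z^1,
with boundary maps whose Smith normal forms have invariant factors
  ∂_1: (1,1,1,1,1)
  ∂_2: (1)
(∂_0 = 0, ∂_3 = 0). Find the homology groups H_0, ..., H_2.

H_0 ≅ Z,  H_1 ≅ Z,  H_2 = 0.

H_0: b_0 = 6 − 0 − 5 = 1; torsion from ∂_1 factors > 1: none. So H_0 ≅ Z.
H_1: b_1 = 7 − 5 − 1 = 1; torsion from ∂_2 factors > 1: none. So H_1 ≅ Z.
H_2: b_2 = 1 − 1 − 0 = 0; torsion from ∂_3 factors > 1: none. So H_2 ≅ 0.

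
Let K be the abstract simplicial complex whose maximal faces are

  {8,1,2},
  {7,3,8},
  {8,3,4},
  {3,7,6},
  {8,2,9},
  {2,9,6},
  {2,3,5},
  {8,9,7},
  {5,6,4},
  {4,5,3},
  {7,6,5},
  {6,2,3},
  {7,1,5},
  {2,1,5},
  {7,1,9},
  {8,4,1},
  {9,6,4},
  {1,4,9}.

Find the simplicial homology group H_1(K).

Fix the vertex order 1 < 2 < 3 < 4 < 5 < 6 < 7 < 8 < 9 and write every simplex with vertices in increasing order. Then dim K = 2 and the simplices of K are:

  0-simplices (9): [1], [2], [3], [4], [5], [6], [7], [8], [9]
  1-simplices (27): (27 of them)
  2-simplices (18): [1,2,5], [1,2,8], [1,4,8], [1,4,9], [1,5,7], [1,7,9], [2,3,5], [2,3,6], [2,6,9], [2,8,9], [3,4,5], [3,4,8], [3,6,7], [3,7,8], [4,5,6], [4,6,9], [5,6,7], [7,8,9]

giving chain groups C_0 ≅ Z^9, C_1 ≅ Z^27, C_2 ≅ Z^18.

Boundary ∂_1: C_1 → C_0 is given by ∂[p,q] = [q] − [p]. For instance
  ∂[5,7] = [7] − [5].
As a 9×27 matrix over Z this has rank 8, with invariant factors (1,1,1,1,1,1,1,1).

The boundary map ∂_2: C_2 → C_1 sends each 2-simplex [p,q,r] to [q,r] − [p,r] + [p,q]. For instance
  ∂[3,4,8] = [4,8] − [3,8] + [3,4],
  ∂[1,4,8] = [4,8] − [1,8] + [1,4].
The resulting 27×18 matrix has rank 18, and its Smith normal form has invariant factors (1,1,1,1,1,1,1,1,1,1,1,1,1,1,1,1,1,2).

Computing H_k = (kernel of ∂_k) / (image of ∂_{k+1}):

  H_1: rank ker ∂_1 − rank ∂_2 = (27 − 8) − 18 = 1, and ∂_2 has invariant factor 2 > 1, so H_1 = Z ⊕ Z/2Z.

H_1 ≅ Z ⊕ Z/2Z.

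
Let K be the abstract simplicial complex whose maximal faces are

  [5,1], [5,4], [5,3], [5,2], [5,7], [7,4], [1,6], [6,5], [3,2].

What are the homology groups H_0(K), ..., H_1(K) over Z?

H_0 ≅ Z,  H_1 ≅ Z^3.

Order the vertices as 1 < 2 < 3 < 4 < 5 < 6 < 7. Listing each simplex with vertices in this order, K has dimension 1 with simplices:

  0-simplices (7): [1], [2], [3], [4], [5], [6], [7]
  1-simplices (9): [1,5], [1,6], [2,3], [2,5], [3,5], [4,5], [4,7], [5,6], [5,7]

giving chain groups C_0 ≅ Z^7, C_1 ≅ Z^9.

∂_1: C_1 → C_0 is given by ∂[p,q] = [q] − [p].
As a 7×9 matrix over Z this has rank 6, with invariant factors (1,1,1,1,1,1).

Reading off H_k = ker ∂_k / im ∂_{k+1}:

  H_0: rank C_0 − rank ∂_1 = 7 − 6 = 1, and the invariant factors of ∂_1 are all 1, so H_0 = Z.
  H_1: rank ker ∂_1 − rank ∂_2 = (9 − 6) − 0 = 3, and there is no ∂_2, so H_1 = Z^3.

As a check, the Euler characteristic is 7 − 9 = -2, which agrees with 1 − 3 = -2.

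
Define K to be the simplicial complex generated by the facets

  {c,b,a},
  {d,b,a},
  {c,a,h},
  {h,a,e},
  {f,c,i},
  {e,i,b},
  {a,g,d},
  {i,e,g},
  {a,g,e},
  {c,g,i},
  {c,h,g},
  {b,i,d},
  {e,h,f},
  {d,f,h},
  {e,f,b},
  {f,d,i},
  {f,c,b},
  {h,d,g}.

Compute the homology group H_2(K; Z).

Fix the vertex order a < b < c < d < e < f < g < h < i and write every simplex with vertices in increasing order. Then dim K = 2 and the simplices of K are:

  0-simplices (9): a, b, c, d, e, f, g, h, i
  1-simplices (27): ab, ac, ad, ae, ag, ah, bc, bd, be, bf, bi, cf, cg, ch, ci, df, dg, dh, di, ef, eg, eh, ei, fh, fi, gh, gi
  2-simplices (18): abc, abd, ach, adg, aeg, aeh, bcf, bdi, bef, bei, cfi, cgh, cgi, dfh, dfi, dgh, efh, egi

so the chain groups are C_0 ≅ Z^9, C_1 ≅ Z^27, C_2 ≅ Z^18.

The boundary map ∂_1: C_1 → C_0 sends each edge [p,q] (with p < q) to q − p. For instance
  ∂gi = i − g.
This gives a 9×27 integer matrix of rank 8; reducing to Smith normal form yields diagonal entries (1,1,1,1,1,1,1,1).

∂_2: C_2 → C_1 acts by ∂[p,q,r] = [q,r] − [p,r] + [p,q]. For instance
  ∂cgh = gh − ch + cg,
  ∂dfi = fi − di + df.
The resulting 27×18 matrix has rank 18, and its Smith normal form has invariant factors (1,1,1,1,1,1,1,1,1,1,1,1,1,1,1,1,1,2).

Reading off H_k = ker ∂_k / im ∂_{k+1}:

  H_2: rank ker ∂_2 − rank ∂_3 = (18 − 18) − 0 = 0, and there is no ∂_3, so H_2 = 0.

H_2 = 0.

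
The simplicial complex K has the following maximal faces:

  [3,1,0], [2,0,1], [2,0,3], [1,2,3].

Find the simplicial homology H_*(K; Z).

H_0 ≅ Z,  H_1 = 0,  H_2 ≅ Z.

We work with the vertex ordering 0 < 1 < 2 < 3. The simplices of K, each written with vertices in increasing order, are:

  0-simplices (4): [0], [1], [2], [3]
  1-simplices (6): [0,1], [0,2], [0,3], [1,2], [1,3], [2,3]
  2-simplices (4): [0,1,2], [0,1,3], [0,2,3], [1,2,3]

so the chain groups are C_0 ≅ Z^4, C_1 ≅ Z^6, C_2 ≅ Z^4.

Boundary ∂_1: C_1 → C_0 maps an edge to its endpoints' difference, ∂[p,q] = q − p. For instance
  ∂[0,3] = [3] − [0].
The resulting 4×6 matrix has rank 3, and its Smith normal form has invariant factors (1,1,1).

∂_2: C_2 → C_1 acts by ∂[p,q,r] = [q,r] − [p,r] + [p,q]. For instance
  ∂[0,1,3] = [1,3] − [0,3] + [0,1],
  ∂[0,1,2] = [1,2] − [0,2] + [0,1].
The resulting 6×4 matrix has rank 3, and its Smith normal form has invariant factors (1,1,1).

Computing H_k = (kernel of ∂_k) / (image of ∂_{k+1}):

  H_0: rank C_0 − rank ∂_1 = 4 − 3 = 1, and the invariant factors of ∂_1 are all 1, so H_0 ≅ Z.
  H_1: rank ker ∂_1 − rank ∂_2 = (6 − 3) − 3 = 0, and the invariant factors of ∂_2 are all 1, so H_1 ≅ 0.
  H_2: rank ker ∂_2 − rank ∂_3 = (4 − 3) − 0 = 1, and there is no ∂_3, so H_2 ≅ Z.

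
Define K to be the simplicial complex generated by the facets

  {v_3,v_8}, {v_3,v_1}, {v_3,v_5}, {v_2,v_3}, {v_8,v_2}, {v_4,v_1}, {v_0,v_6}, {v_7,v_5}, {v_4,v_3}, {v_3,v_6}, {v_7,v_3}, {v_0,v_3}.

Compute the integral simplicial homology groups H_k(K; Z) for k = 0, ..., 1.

K has 9 vertices, 12 edges.
rank ∂_0 = 0, rank ∂_1 = 8 ⇒ b_0 = 9 − 0 − 8 = 1; all invariant factors of ∂_1 are 1 so no torsion. So H_0 ≅ Z.
rank ∂_1 = 8, rank ∂_2 = 0 ⇒ b_1 = 12 − 8 − 0 = 4. So H_1 ≅ Z^4.

H_0 ≅ Z,  H_1 ≅ Z^4.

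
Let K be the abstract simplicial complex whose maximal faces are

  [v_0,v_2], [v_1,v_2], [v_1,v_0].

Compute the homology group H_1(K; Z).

H_1 = Z.

We work with the vertex ordering v_0 < v_1 < v_2. The simplices of K, each written with vertices in increasing order, are:

  0-simplices (3): [v_0], [v_1], [v_2]
  1-simplices (3): [v_0,v_1], [v_0,v_2], [v_1,v_2]

giving chain groups C_0 ≅ Z^3, C_1 ≅ Z^3.

∂_1: C_1 → C_0 maps an edge to its endpoints' difference, ∂[p,q] = q − p. For instance
  ∂[v_0,v_1] = [v_1] − [v_0].
As a 3×3 matrix over Z this has rank 2, with invariant factors (1,1).

From H_k ≅ ker(∂_k) / im(∂_{k+1}) we obtain:

  H_1: rank ker ∂_1 − rank ∂_2 = (3 − 2) − 0 = 1, and there is no ∂_2, so H_1 = Z.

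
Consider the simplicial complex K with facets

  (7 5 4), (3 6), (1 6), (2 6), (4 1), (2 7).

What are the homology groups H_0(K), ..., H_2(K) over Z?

K has 7 vertices, 8 edges, 1 triangle.
rank ∂_0 = 0, rank ∂_1 = 6 ⇒ b_0 = 7 − 0 − 6 = 1; all invariant factors of ∂_1 are 1 so no torsion. So H_0 = Z.
rank ∂_1 = 6, rank ∂_2 = 1 ⇒ b_1 = 8 − 6 − 1 = 1; all invariant factors of ∂_2 are 1 so no torsion. So H_1 = Z.
rank ∂_2 = 1, rank ∂_3 = 0 ⇒ b_2 = 1 − 1 − 0 = 0. So H_2 = 0.

H_0 ≅ Z,  H_1 ≅ Z,  H_2 = 0.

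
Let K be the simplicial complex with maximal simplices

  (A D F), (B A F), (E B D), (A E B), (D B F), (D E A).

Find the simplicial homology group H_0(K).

H_0 = Z.

We work with the vertex ordering A < B < D < E < F. The simplices of K, each written with vertices in increasing order, are:

  0-simplices (5): A, B, D, E, F
  1-simplices (9): AB, AD, AE, AF, BD, BE, BF, DE, DF
  2-simplices (6): ABE, ABF, ADE, ADF, BDE, BDF

Hence C_0 ≅ Z^5, C_1 ≅ Z^9, C_2 ≅ Z^6.

Boundary ∂_1: C_1 → C_0 sends each edge [p,q] (with p < q) to q − p. For instance
  ∂AD = D − A.
The 5×9 boundary matrix has rank 4 and Smith normal form diag(1,1,1,1).

The boundary map ∂_2: C_2 → C_1 maps a triangle to the signed sum of its edges. For instance
  ∂BDE = DE − BE + BD,
  ∂ABE = BE − AE + AB.
This gives a 9×6 integer matrix of rank 5; reducing to Smith normal form yields diagonal entries (1,1,1,1,1).

Computing H_k = (kernel of ∂_k) / (image of ∂_{k+1}):

  H_0: rank C_0 − rank ∂_1 = 5 − 4 = 1, and the invariant factors of ∂_1 are all 1, so H_0 = Z.

(K is a triangulation of the 2-sphere S^2.)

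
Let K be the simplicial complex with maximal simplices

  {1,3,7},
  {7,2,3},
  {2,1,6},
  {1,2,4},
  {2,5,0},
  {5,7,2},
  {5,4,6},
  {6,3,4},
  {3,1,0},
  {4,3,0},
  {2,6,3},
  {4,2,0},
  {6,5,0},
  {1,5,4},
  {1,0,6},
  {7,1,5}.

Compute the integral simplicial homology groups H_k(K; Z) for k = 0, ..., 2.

H_0 = Z,  H_1 = Z^2,  H_2 = Z.

Take the total order 0 < 1 < 2 < 3 < 4 < 5 < 6 < 7 on the vertex set. Then K (dimension 2) consists of the simplices:

  0-simplices (8): [0], [1], [2], [3], [4], [5], [6], [7]
  1-simplices (24): (24 of them)
  2-simplices (16): [0,1,3], [0,1,6], [0,2,4], [0,2,5], [0,3,4], [0,5,6], [1,2,4], [1,2,6], [1,3,7], [1,4,5], [1,5,7], [2,3,6], [2,3,7], [2,5,7], [3,4,6], [4,5,6]

so the chain groups are C_0 ≅ Z^8, C_1 ≅ Z^24, C_2 ≅ Z^16.

The boundary map ∂_1: C_1 → C_0 is given by ∂[p,q] = [q] − [p].
The resulting 8×24 matrix has rank 7, and its Smith normal form has invariant factors (1,1,1,1,1,1,1).

Boundary ∂_2: C_2 → C_1 maps a triangle to the signed sum of its edges. For instance
  ∂[2,3,7] = [3,7] − [2,7] + [2,3],
  ∂[2,5,7] = [5,7] − [2,7] + [2,5].
The 24×16 boundary matrix has rank 15 and Smith normal form diag(1,1,1,1,1,1,1,1,1,1,1,1,1,1,1).

Reading off H_k = ker ∂_k / im ∂_{k+1}:

  H_0: rank C_0 − rank ∂_1 = 8 − 7 = 1, and the invariant factors of ∂_1 are all 1, so H_0 = Z.
  H_1: rank ker ∂_1 − rank ∂_2 = (24 − 7) − 15 = 2, and the invariant factors of ∂_2 are all 1, so H_1 = Z^2.
  H_2: rank ker ∂_2 − rank ∂_3 = (16 − 15) − 0 = 1, and there is no ∂_3, so H_2 = Z.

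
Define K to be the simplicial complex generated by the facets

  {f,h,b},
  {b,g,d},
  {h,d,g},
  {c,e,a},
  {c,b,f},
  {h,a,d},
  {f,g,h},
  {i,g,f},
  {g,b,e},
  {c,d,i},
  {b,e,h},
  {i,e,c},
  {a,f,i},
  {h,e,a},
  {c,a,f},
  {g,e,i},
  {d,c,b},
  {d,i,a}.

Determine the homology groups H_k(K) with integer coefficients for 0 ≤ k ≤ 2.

Take the total order a < b < c < d < e < f < g < h < i on the vertex set. Then K (dimension 2) consists of the simplices:

  0-simplices (9): a, b, c, d, e, f, g, h, i
  1-simplices (27): ac, ad, ae, af, ah, ai, bc, bd, be, bf, bg, bh, cd, ce, cf, ci, dg, dh, di, eg, eh, ei, fg, fh, fi, gh, gi
  2-simplices (18): ace, acf, adh, adi, aeh, afi, bcd, bcf, bdg, beg, beh, bfh, cdi, cei, dgh, egi, fgh, fgi

giving chain groups C_0 ≅ Z^9, C_1 ≅ Z^27, C_2 ≅ Z^18.

The boundary map ∂_1: C_1 → C_0 is given by ∂[p,q] = [q] − [p]. For instance
  ∂dg = g − d.
The resulting 9×27 matrix has rank 8, and its Smith normal form has invariant factors (1,1,1,1,1,1,1,1).

Boundary ∂_2: C_2 → C_1 sends each 2-simplex [p,q,r] to [q,r] − [p,r] + [p,q]. For instance
  ∂bdg = dg − bg + bd,
  ∂bcd = cd − bd + bc.
This gives a 27×18 integer matrix of rank 18; reducing to Smith normal form yields diagonal entries (1,1,1,1,1,1,1,1,1,1,1,1,1,1,1,1,1,2).

Reading off H_k = ker ∂_k / im ∂_{k+1}:

  H_0: rank C_0 − rank ∂_1 = 9 − 8 = 1, and the invariant factors of ∂_1 are all 1, so H_0 = Z.
  H_1: rank ker ∂_1 − rank ∂_2 = (27 − 8) − 18 = 1, and ∂_2 has invariant factor 2 > 1, so H_1 = Z ⊕ Z/2.
  H_2: rank ker ∂_2 − rank ∂_3 = (18 − 18) − 0 = 0, and there is no ∂_3, so H_2 = 0.

(K is a triangulation of the Klein bottle.)

H_0 ≅ Z,  H_1 ≅ Z ⊕ Z/2,  H_2 = 0.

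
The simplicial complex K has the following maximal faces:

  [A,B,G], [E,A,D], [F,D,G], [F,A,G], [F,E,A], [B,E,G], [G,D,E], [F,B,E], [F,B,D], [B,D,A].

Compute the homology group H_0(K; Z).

Order the vertices as A < B < D < E < F < G. Listing each simplex with vertices in this order, K has dimension 2 with simplices:

  0-simplices (6): A, B, D, E, F, G
  1-simplices (15): AB, AD, AE, AF, AG, BD, BE, BF, BG, DE, DF, DG, EF, EG, FG
  2-simplices (10): ABD, ABG, ADE, AEF, AFG, BDF, BEF, BEG, DEG, DFG

so the chain groups are C_0 ≅ Z^6, C_1 ≅ Z^15, C_2 ≅ Z^10.

Boundary ∂_1: C_1 → C_0 is given by ∂[p,q] = [q] − [p]. For instance
  ∂DG = G − D.
The 6×15 boundary matrix has rank 5 and Smith normal form diag(1,1,1,1,1).

∂_2: C_2 → C_1 maps a triangle to the signed sum of its edges. For instance
  ∂AFG = FG − AG + AF,
  ∂ABG = BG − AG + AB.
This gives a 15×10 integer matrix of rank 10; reducing to Smith normal form yields diagonal entries (1,1,1,1,1,1,1,1,1,2).

Computing H_k = (kernel of ∂_k) / (image of ∂_{k+1}):

  H_0: rank C_0 − rank ∂_1 = 6 − 5 = 1, and the invariant factors of ∂_1 are all 1, so H_0 = Z.

H_0 = Z.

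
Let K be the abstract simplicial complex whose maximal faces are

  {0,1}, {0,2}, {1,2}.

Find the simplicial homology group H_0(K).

Fix the vertex order 0 < 1 < 2 and write every simplex with vertices in increasing order. Then dim K = 1 and the simplices of K are:

  0-simplices (3): [0], [1], [2]
  1-simplices (3): [0,1], [0,2], [1,2]

giving chain groups C_0 ≅ Z^3, C_1 ≅ Z^3.

∂_1: C_1 → C_0 sends each edge [p,q] (with p < q) to q − p. For instance
  ∂[0,1] = [1] − [0].
The 3×3 boundary matrix has rank 2 and Smith normal form diag(1,1).

Now H_k = ker ∂_k / im ∂_{k+1}, so:

  H_0: rank C_0 − rank ∂_1 = 3 − 2 = 1, and the invariant factors of ∂_1 are all 1, so H_0 = Z.

(K is a triangulation of the circle S^1.)

H_0 ≅ Z.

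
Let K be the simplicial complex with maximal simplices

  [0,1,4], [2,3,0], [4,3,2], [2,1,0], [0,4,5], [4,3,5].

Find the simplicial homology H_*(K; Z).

Order the vertices as 0 < 1 < 2 < 3 < 4 < 5. Listing each simplex with vertices in this order, K has dimension 2 with simplices:

  0-simplices (6): [0], [1], [2], [3], [4], [5]
  1-simplices (12): [0,1], [0,2], [0,3], [0,4], [0,5], [1,2], [1,4], [2,3], [2,4], [3,4], [3,5], [4,5]
  2-simplices (6): [0,1,2], [0,1,4], [0,2,3], [0,4,5], [2,3,4], [3,4,5]

Hence C_0 ≅ Z^6, C_1 ≅ Z^12, C_2 ≅ Z^6.

∂_1: C_1 → C_0 maps an edge to its endpoints' difference, ∂[p,q] = q − p.
The 6×12 boundary matrix has rank 5 and Smith normal form diag(1,1,1,1,1).

Boundary ∂_2: C_2 → C_1 sends each 2-simplex [p,q,r] to [q,r] − [p,r] + [p,q]. For instance
  ∂[2,3,4] = [3,4] − [2,4] + [2,3],
  ∂[3,4,5] = [4,5] − [3,5] + [3,4].
As a 12×6 matrix over Z this has rank 6, with invariant factors (1,1,1,1,1,1).

Computing H_k = (kernel of ∂_k) / (image of ∂_{k+1}):

  H_0: rank C_0 − rank ∂_1 = 6 − 5 = 1, and the invariant factors of ∂_1 are all 1, so H_0 = Z.
  H_1: rank ker ∂_1 − rank ∂_2 = (12 − 5) − 6 = 1, and the invariant factors of ∂_2 are all 1, so H_1 = Z.
  H_2: rank ker ∂_2 − rank ∂_3 = (6 − 6) − 0 = 0, and there is no ∂_3, so H_2 = 0.

As a check, the Euler characteristic is 6 − 12 + 6 = 0, which agrees with 1 − 1 + 0 = 0.

H_0 = Z,  H_1 = Z,  H_2 = 0.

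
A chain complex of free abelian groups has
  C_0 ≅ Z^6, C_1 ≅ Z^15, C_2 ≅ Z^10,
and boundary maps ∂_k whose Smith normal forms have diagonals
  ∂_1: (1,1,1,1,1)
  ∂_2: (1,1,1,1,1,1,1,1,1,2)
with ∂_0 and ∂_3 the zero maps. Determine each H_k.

H_0 = Z,  H_1 = Z_2,  H_2 = 0.

H_0: b_0 = 6 − 0 − 5 = 1; torsion from ∂_1 factors > 1: none. So H_0 = Z.
H_1: b_1 = 15 − 5 − 10 = 0; torsion from ∂_2 factors > 1: [2]. So H_1 = Z_2.
H_2: b_2 = 10 − 10 − 0 = 0; torsion from ∂_3 factors > 1: none. So H_2 = 0.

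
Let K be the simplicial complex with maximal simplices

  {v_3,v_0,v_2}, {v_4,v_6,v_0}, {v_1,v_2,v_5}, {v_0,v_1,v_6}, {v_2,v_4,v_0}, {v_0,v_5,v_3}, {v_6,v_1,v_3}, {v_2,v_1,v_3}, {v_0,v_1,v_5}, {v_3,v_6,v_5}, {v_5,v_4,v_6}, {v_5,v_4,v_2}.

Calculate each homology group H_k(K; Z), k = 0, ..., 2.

H_0 = Z,  H_1 = Z/2,  H_2 = 0.

Order the vertices as v_0 < v_1 < v_2 < v_3 < v_4 < v_5 < v_6. Listing each simplex with vertices in this order, K has dimension 2 with simplices:

  0-simplices (7): [v_0], [v_1], [v_2], [v_3], [v_4], [v_5], [v_6]
  1-simplices (18): (18 of them)
  2-simplices (12): (12 of them)

Hence C_0 ≅ Z^7, C_1 ≅ Z^18, C_2 ≅ Z^12.

∂_1: C_1 → C_0 maps an edge to its endpoints' difference, ∂[p,q] = q − p. For instance
  ∂[v_0,v_1] = [v_1] − [v_0].
This gives a 7×18 integer matrix of rank 6; reducing to Smith normal form yields diagonal entries (1,1,1,1,1,1).

The boundary map ∂_2: C_2 → C_1 sends each 2-simplex [p,q,r] to [q,r] − [p,r] + [p,q]. For instance
  ∂[v_0,v_1,v_6] = [v_1,v_6] − [v_0,v_6] + [v_0,v_1],
  ∂[v_1,v_3,v_6] = [v_3,v_6] − [v_1,v_6] + [v_1,v_3].
This gives a 18×12 integer matrix of rank 12; reducing to Smith normal form yields diagonal entries (1,1,1,1,1,1,1,1,1,1,1,2).

Computing H_k = (kernel of ∂_k) / (image of ∂_{k+1}):

  H_0: rank C_0 − rank ∂_1 = 7 − 6 = 1, and the invariant factors of ∂_1 are all 1, so H_0 ≅ Z.
  H_1: rank ker ∂_1 − rank ∂_2 = (18 − 6) − 12 = 0, and ∂_2 has invariant factor 2 > 1, so H_1 ≅ Z/2.
  H_2: rank ker ∂_2 − rank ∂_3 = (12 − 12) − 0 = 0, and there is no ∂_3, so H_2 ≅ 0.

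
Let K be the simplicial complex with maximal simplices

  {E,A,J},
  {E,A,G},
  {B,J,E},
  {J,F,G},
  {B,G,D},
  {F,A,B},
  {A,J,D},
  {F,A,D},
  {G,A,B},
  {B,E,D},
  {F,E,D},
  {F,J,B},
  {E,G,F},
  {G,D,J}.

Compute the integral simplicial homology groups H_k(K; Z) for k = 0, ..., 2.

We work with the vertex ordering A < B < D < E < F < G < J. The simplices of K, each written with vertices in increasing order, are:

  0-simplices (7): A, B, D, E, F, G, J
  1-simplices (21): AB, AD, AE, AF, AG, AJ, BD, BE, BF, BG, BJ, DE, DF, DG, DJ, EF, EG, EJ, FG, FJ, GJ
  2-simplices (14): ABF, ABG, ADF, ADJ, AEG, AEJ, BDE, BDG, BEJ, BFJ, DEF, DGJ, EFG, FGJ

so the chain groups are C_0 ≅ Z^7, C_1 ≅ Z^21, C_2 ≅ Z^14.

The boundary map ∂_1: C_1 → C_0 maps an edge to its endpoints' difference, ∂[p,q] = q − p. For instance
  ∂AJ = J − A.
The 7×21 boundary matrix has rank 6 and Smith normal form diag(1,1,1,1,1,1).

Boundary ∂_2: C_2 → C_1 acts by ∂[p,q,r] = [q,r] − [p,r] + [p,q]. For instance
  ∂EFG = FG − EG + EF,
  ∂FGJ = GJ − FJ + FG.
The 21×14 boundary matrix has rank 13 and Smith normal form diag(1,1,1,1,1,1,1,1,1,1,1,1,1).

Computing H_k = (kernel of ∂_k) / (image of ∂_{k+1}):

  H_0: rank C_0 − rank ∂_1 = 7 − 6 = 1, and the invariant factors of ∂_1 are all 1, so H_0 ≅ Z.
  H_1: rank ker ∂_1 − rank ∂_2 = (21 − 6) − 13 = 2, and the invariant factors of ∂_2 are all 1, so H_1 ≅ Z^2.
  H_2: rank ker ∂_2 − rank ∂_3 = (14 − 13) − 0 = 1, and there is no ∂_3, so H_2 ≅ Z.

(K is a triangulation of the torus T^2.)

H_0 ≅ Z,  H_1 ≅ Z^2,  H_2 ≅ Z.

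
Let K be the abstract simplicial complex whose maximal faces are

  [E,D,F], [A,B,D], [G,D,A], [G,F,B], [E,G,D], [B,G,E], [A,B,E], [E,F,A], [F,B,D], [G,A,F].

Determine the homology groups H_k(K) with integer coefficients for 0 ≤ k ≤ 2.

Order the vertices as A < B < D < E < F < G. Listing each simplex with vertices in this order, K has dimension 2 with simplices:

  0-simplices (6): A, B, D, E, F, G
  1-simplices (15): AB, AD, AE, AF, AG, BD, BE, BF, BG, DE, DF, DG, EF, EG, FG
  2-simplices (10): ABD, ABE, ADG, AEF, AFG, BDF, BEG, BFG, DEF, DEG

giving chain groups C_0 ≅ Z^6, C_1 ≅ Z^15, C_2 ≅ Z^10.

Boundary ∂_1: C_1 → C_0 is given by ∂[p,q] = [q] − [p].
This gives a 6×15 integer matrix of rank 5; reducing to Smith normal form yields diagonal entries (1,1,1,1,1).

Boundary ∂_2: C_2 → C_1 acts by ∂[p,q,r] = [q,r] − [p,r] + [p,q]. For instance
  ∂DEF = EF − DF + DE,
  ∂AFG = FG − AG + AF.
This gives a 15×10 integer matrix of rank 10; reducing to Smith normal form yields diagonal entries (1,1,1,1,1,1,1,1,1,2).

From H_k ≅ ker(∂_k) / im(∂_{k+1}) we obtain:

  H_0: rank C_0 − rank ∂_1 = 6 − 5 = 1, and the invariant factors of ∂_1 are all 1, so H_0 ≅ Z.
  H_1: rank ker ∂_1 − rank ∂_2 = (15 − 5) − 10 = 0, and ∂_2 has invariant factor 2 > 1, so H_1 ≅ Z/2Z.
  H_2: rank ker ∂_2 − rank ∂_3 = (10 − 10) − 0 = 0, and there is no ∂_3, so H_2 ≅ 0.

As a check, the Euler characteristic is 6 − 15 + 10 = 1, which agrees with 1 − 0 + 0 = 1.
(K is a triangulation of the real projective plane RP^2.)

H_0 ≅ Z,  H_1 ≅ Z/2Z,  H_2 = 0.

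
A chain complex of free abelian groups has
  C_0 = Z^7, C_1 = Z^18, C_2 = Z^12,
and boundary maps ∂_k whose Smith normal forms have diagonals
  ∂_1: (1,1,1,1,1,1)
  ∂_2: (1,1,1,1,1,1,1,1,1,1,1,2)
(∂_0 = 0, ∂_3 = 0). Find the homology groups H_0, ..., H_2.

H_0: b_0 = 7 − 0 − 6 = 1; torsion from ∂_1 factors > 1: none. So H_0 = Z.
H_1: b_1 = 18 − 6 − 12 = 0; torsion from ∂_2 factors > 1: [2]. So H_1 = Z_2.
H_2: b_2 = 12 − 12 − 0 = 0; torsion from ∂_3 factors > 1: none. So H_2 = 0.

H_0 = Z,  H_1 = Z_2,  H_2 = 0.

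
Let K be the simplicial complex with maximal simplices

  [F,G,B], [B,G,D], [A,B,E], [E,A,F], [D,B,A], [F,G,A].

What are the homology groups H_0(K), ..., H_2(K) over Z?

H_0 = Z,  H_1 = Z,  H_2 = 0.

Order the vertices as A < B < D < E < F < G. Listing each simplex with vertices in this order, K has dimension 2 with simplices:

  0-simplices (6): A, B, D, E, F, G
  1-simplices (12): AB, AD, AE, AF, AG, BD, BE, BF, BG, DG, EF, FG
  2-simplices (6): ABD, ABE, AEF, AFG, BDG, BFG

giving chain groups C_0 ≅ Z^6, C_1 ≅ Z^12, C_2 ≅ Z^6.

Boundary ∂_1: C_1 → C_0 maps an edge to its endpoints' difference, ∂[p,q] = q − p. For instance
  ∂AE = E − A.
As a 6×12 matrix over Z this has rank 5, with invariant factors (1,1,1,1,1).

Boundary ∂_2: C_2 → C_1 sends each 2-simplex [p,q,r] to [q,r] − [p,r] + [p,q]. For instance
  ∂AEF = EF − AF + AE,
  ∂BDG = DG − BG + BD.
The resulting 12×6 matrix has rank 6, and its Smith normal form has invariant factors (1,1,1,1,1,1).

Now H_k = ker ∂_k / im ∂_{k+1}, so:

  H_0: rank C_0 − rank ∂_1 = 6 − 5 = 1, and the invariant factors of ∂_1 are all 1, so H_0 = Z.
  H_1: rank ker ∂_1 − rank ∂_2 = (12 − 5) − 6 = 1, and the invariant factors of ∂_2 are all 1, so H_1 = Z.
  H_2: rank ker ∂_2 − rank ∂_3 = (6 − 6) − 0 = 0, and there is no ∂_3, so H_2 = 0.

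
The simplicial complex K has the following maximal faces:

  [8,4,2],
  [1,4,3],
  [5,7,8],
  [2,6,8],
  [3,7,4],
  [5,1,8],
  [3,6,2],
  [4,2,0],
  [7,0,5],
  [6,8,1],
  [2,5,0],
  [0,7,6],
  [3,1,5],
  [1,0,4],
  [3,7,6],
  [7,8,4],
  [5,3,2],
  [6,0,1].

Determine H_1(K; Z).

Take the total order 0 < 1 < 2 < 3 < 4 < 5 < 6 < 7 < 8 on the vertex set. Then K (dimension 2) consists of the simplices:

  0-simplices (9): [0], [1], [2], [3], [4], [5], [6], [7], [8]
  1-simplices (27): (27 of them)
  2-simplices (18): [0,1,4], [0,1,6], [0,2,4], [0,2,5], [0,5,7], [0,6,7], [1,3,4], [1,3,5], [1,5,8], [1,6,8], [2,3,5], [2,3,6], [2,4,8], [2,6,8], [3,4,7], [3,6,7], [4,7,8], [5,7,8]

Hence C_0 ≅ Z^9, C_1 ≅ Z^27, C_2 ≅ Z^18.

Boundary ∂_1: C_1 → C_0 maps an edge to its endpoints' difference, ∂[p,q] = q − p. For instance
  ∂[0,5] = [5] − [0].
The resulting 9×27 matrix has rank 8, and its Smith normal form has invariant factors (1,1,1,1,1,1,1,1).

The boundary map ∂_2: C_2 → C_1 sends each 2-simplex [p,q,r] to [q,r] − [p,r] + [p,q]. For instance
  ∂[0,2,5] = [2,5] − [0,5] + [0,2],
  ∂[4,7,8] = [7,8] − [4,8] + [4,7].
This gives a 27×18 integer matrix of rank 17; reducing to Smith normal form yields diagonal entries (1,1,1,1,1,1,1,1,1,1,1,1,1,1,1,1,1).

Reading off H_k = ker ∂_k / im ∂_{k+1}:

  H_1: rank ker ∂_1 − rank ∂_2 = (27 − 8) − 17 = 2, and the invariant factors of ∂_2 are all 1, so H_1 = Z^2.

H_1 = Z^2.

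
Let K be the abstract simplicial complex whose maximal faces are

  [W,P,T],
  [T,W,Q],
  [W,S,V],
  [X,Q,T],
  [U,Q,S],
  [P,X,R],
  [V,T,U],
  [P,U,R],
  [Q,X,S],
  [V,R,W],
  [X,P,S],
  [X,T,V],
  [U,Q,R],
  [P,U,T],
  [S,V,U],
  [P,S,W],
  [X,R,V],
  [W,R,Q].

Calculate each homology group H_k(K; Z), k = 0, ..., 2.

H_0 ≅ Z,  H_1 ≅ Z^2,  H_2 ≅ Z.

K has 9 vertices, 27 edges, 18 triangles.
rank ∂_0 = 0, rank ∂_1 = 8 ⇒ b_0 = 9 − 0 − 8 = 1; all invariant factors of ∂_1 are 1 so no torsion. So H_0 = Z.
rank ∂_1 = 8, rank ∂_2 = 17 ⇒ b_1 = 27 − 8 − 17 = 2; all invariant factors of ∂_2 are 1 so no torsion. So H_1 = Z^2.
rank ∂_2 = 17, rank ∂_3 = 0 ⇒ b_2 = 18 − 17 − 0 = 1. So H_2 = Z.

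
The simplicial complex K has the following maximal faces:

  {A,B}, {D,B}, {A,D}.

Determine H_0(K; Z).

H_0 = Z.

K has 3 vertices, 3 edges.
rank ∂_0 = 0, rank ∂_1 = 2 ⇒ b_0 = 3 − 0 − 2 = 1; all invariant factors of ∂_1 are 1 so no torsion. So H_0 ≅ Z.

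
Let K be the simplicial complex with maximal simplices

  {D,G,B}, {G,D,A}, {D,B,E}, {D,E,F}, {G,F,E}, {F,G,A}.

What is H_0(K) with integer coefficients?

Fix the vertex order A < B < D < E < F < G and write every simplex with vertices in increasing order. Then dim K = 2 and the simplices of K are:

  0-simplices (6): A, B, D, E, F, G
  1-simplices (12): AD, AF, AG, BD, BE, BG, DE, DF, DG, EF, EG, FG
  2-simplices (6): ADG, AFG, BDE, BDG, DEF, EFG

giving chain groups C_0 ≅ Z^6, C_1 ≅ Z^12, C_2 ≅ Z^6.

∂_1: C_1 → C_0 maps an edge to its endpoints' difference, ∂[p,q] = q − p. For instance
  ∂DF = F − D.
The resulting 6×12 matrix has rank 5, and its Smith normal form has invariant factors (1,1,1,1,1).

The boundary map ∂_2: C_2 → C_1 sends each 2-simplex [p,q,r] to [q,r] − [p,r] + [p,q]. For instance
  ∂AFG = FG − AG + AF,
  ∂BDG = DG − BG + BD.
The resulting 12×6 matrix has rank 6, and its Smith normal form has invariant factors (1,1,1,1,1,1).

Now H_k = ker ∂_k / im ∂_{k+1}, so:

  H_0: rank C_0 − rank ∂_1 = 6 − 5 = 1, and the invariant factors of ∂_1 are all 1, so H_0 ≅ Z.

(K is a triangulation of the cylinder S^1 x I.)

H_0 = Z.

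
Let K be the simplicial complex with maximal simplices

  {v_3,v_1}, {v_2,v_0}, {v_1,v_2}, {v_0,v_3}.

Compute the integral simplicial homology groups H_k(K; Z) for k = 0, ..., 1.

H_0 = Z,  H_1 = Z.

Order the vertices as v_0 < v_1 < v_2 < v_3. Listing each simplex with vertices in this order, K has dimension 1 with simplices:

  0-simplices (4): [v_0], [v_1], [v_2], [v_3]
  1-simplices (4): [v_0,v_2], [v_0,v_3], [v_1,v_2], [v_1,v_3]

Hence C_0 ≅ Z^4, C_1 ≅ Z^4.

∂_1: C_1 → C_0 maps an edge to its endpoints' difference, ∂[p,q] = q − p. For instance
  ∂[v_1,v_3] = [v_3] − [v_1].
The 4×4 boundary matrix has rank 3 and Smith normal form diag(1,1,1).

Now H_k = ker ∂_k / im ∂_{k+1}, so:

  H_0: rank C_0 − rank ∂_1 = 4 − 3 = 1, and the invariant factors of ∂_1 are all 1, so H_0 ≅ Z.
  H_1: rank ker ∂_1 − rank ∂_2 = (4 − 3) − 0 = 1, and there is no ∂_2, so H_1 ≅ Z.

As a check, the Euler characteristic is 4 − 4 = 0, which agrees with 1 − 1 = 0.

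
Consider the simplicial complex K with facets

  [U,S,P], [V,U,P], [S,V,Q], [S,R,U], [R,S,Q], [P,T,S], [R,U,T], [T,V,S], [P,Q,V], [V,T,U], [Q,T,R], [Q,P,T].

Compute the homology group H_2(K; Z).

K has 7 vertices, 18 edges, 12 triangles.
rank ∂_2 = 12, rank ∂_3 = 0 ⇒ b_2 = 12 − 12 − 0 = 0. So H_2 = 0.

H_2 ≅ 0.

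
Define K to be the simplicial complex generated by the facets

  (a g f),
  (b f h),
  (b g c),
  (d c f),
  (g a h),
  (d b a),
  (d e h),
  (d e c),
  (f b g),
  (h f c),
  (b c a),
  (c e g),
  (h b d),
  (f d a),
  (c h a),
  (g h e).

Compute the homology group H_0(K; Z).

H_0 = Z.

Fix the vertex order a < b < c < d < e < f < g < h and write every simplex with vertices in increasing order. Then dim K = 2 and the simplices of K are:

  0-simplices (8): a, b, c, d, e, f, g, h
  1-simplices (24): ab, ac, ad, af, ag, ah, bc, bd, bf, bg, bh, cd, ce, cf, cg, ch, de, df, dh, eg, eh, fg, fh, gh
  2-simplices (16): abc, abd, ach, adf, afg, agh, bcg, bdh, bfg, bfh, cde, cdf, ceg, cfh, deh, egh

so the chain groups are C_0 ≅ Z^8, C_1 ≅ Z^24, C_2 ≅ Z^16.

Boundary ∂_1: C_1 → C_0 sends each edge [p,q] (with p < q) to q − p.
As a 8×24 matrix over Z this has rank 7, with invariant factors (1,1,1,1,1,1,1).

∂_2: C_2 → C_1 acts by ∂[p,q,r] = [q,r] − [p,r] + [p,q]. For instance
  ∂adf = df − af + ad,
  ∂egh = gh − eh + eg.
The 24×16 boundary matrix has rank 15 and Smith normal form diag(1,1,1,1,1,1,1,1,1,1,1,1,1,1,1).

From H_k ≅ ker(∂_k) / im(∂_{k+1}) we obtain:

  H_0: rank C_0 − rank ∂_1 = 8 − 7 = 1, and the invariant factors of ∂_1 are all 1, so H_0 ≅ Z.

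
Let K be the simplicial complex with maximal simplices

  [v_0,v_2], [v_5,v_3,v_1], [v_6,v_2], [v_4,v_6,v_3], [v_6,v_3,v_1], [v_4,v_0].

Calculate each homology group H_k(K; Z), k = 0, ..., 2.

Order the vertices as v_0 < v_1 < v_2 < v_3 < v_4 < v_5 < v_6. Listing each simplex with vertices in this order, K has dimension 2 with simplices:

  0-simplices (7): [v_0], [v_1], [v_2], [v_3], [v_4], [v_5], [v_6]
  1-simplices (10): [v_0,v_2], [v_0,v_4], [v_1,v_3], [v_1,v_5], [v_1,v_6], [v_2,v_6], [v_3,v_4], [v_3,v_5], [v_3,v_6], [v_4,v_6]
  2-simplices (3): [v_1,v_3,v_5], [v_1,v_3,v_6], [v_3,v_4,v_6]

Hence C_0 ≅ Z^7, C_1 ≅ Z^10, C_2 ≅ Z^3.

The boundary map ∂_1: C_1 → C_0 sends each edge [p,q] (with p < q) to q − p. For instance
  ∂[v_1,v_3] = [v_3] − [v_1].
As a 7×10 matrix over Z this has rank 6, with invariant factors (1,1,1,1,1,1).

Boundary ∂_2: C_2 → C_1 maps a triangle to the signed sum of its edges. For instance
  ∂[v_1,v_3,v_5] = [v_3,v_5] − [v_1,v_5] + [v_1,v_3],
  ∂[v_3,v_4,v_6] = [v_4,v_6] − [v_3,v_6] + [v_3,v_4].
As a 10×3 matrix over Z this has rank 3, with invariant factors (1,1,1).

Computing H_k = (kernel of ∂_k) / (image of ∂_{k+1}):

  H_0: rank C_0 − rank ∂_1 = 7 − 6 = 1, and the invariant factors of ∂_1 are all 1, so H_0 ≅ Z.
  H_1: rank ker ∂_1 − rank ∂_2 = (10 − 6) − 3 = 1, and the invariant factors of ∂_2 are all 1, so H_1 ≅ Z.
  H_2: rank ker ∂_2 − rank ∂_3 = (3 − 3) − 0 = 0, and there is no ∂_3, so H_2 ≅ 0.

As a check, the Euler characteristic is 7 − 10 + 3 = 0, which agrees with 1 − 1 + 0 = 0.

H_0 = Z,  H_1 = Z,  H_2 = 0.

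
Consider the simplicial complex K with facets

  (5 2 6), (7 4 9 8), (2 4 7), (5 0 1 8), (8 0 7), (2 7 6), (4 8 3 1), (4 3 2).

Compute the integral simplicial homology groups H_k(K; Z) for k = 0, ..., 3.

H_0 = Z,  H_1 = Z,  H_2 = 0,  H_3 = 0.

Order the vertices as 0 < 1 < 2 < 3 < 4 < 5 < 6 < 7 < 8 < 9. Listing each simplex with vertices in this order, K has dimension 3 with simplices:

  0-simplices (10): [0], [1], [2], [3], [4], [5], [6], [7], [8], [9]
  1-simplices (24): (24 of them)
  2-simplices (17): [0,1,5], [0,1,8], [0,5,8], [0,7,8], [1,3,4], [1,3,8], [1,4,8], [1,5,8], [2,3,4], [2,4,7], [2,5,6], [2,6,7], [3,4,8], [4,7,8], [4,7,9], [4,8,9], [7,8,9]
  3-simplices (3): [0,1,5,8], [1,3,4,8], [4,7,8,9]

so the chain groups are C_0 ≅ Z^10, C_1 ≅ Z^24, C_2 ≅ Z^17, C_3 ≅ Z^3.

The boundary map ∂_1: C_1 → C_0 sends each edge [p,q] (with p < q) to q − p. For instance
  ∂[1,5] = [5] − [1].
This gives a 10×24 integer matrix of rank 9; reducing to Smith normal form yields diagonal entries (1,1,1,1,1,1,1,1,1).

∂_2: C_2 → C_1 maps a triangle to the signed sum of its edges. For instance
  ∂[1,5,8] = [5,8] − [1,8] + [1,5],
  ∂[4,7,9] = [7,9] − [4,9] + [4,7].
The 24×17 boundary matrix has rank 14 and Smith normal form diag(1,1,1,1,1,1,1,1,1,1,1,1,1,1).

Boundary ∂_3: C_3 → C_2 sends each 3-simplex σ to the alternating sum Σ_i (−1)^i (σ with its i-th vertex removed). For instance
  ∂[4,7,8,9] = [7,8,9] − [4,8,9] + [4,7,9] − [4,7,8],
  ∂[1,3,4,8] = [3,4,8] − [1,4,8] + [1,3,8] − [1,3,4].
The resulting 17×3 matrix has rank 3, and its Smith normal form has invariant factors (1,1,1).

Computing H_k = (kernel of ∂_k) / (image of ∂_{k+1}):

  H_0: rank C_0 − rank ∂_1 = 10 − 9 = 1, and the invariant factors of ∂_1 are all 1, so H_0 = Z.
  H_1: rank ker ∂_1 − rank ∂_2 = (24 − 9) − 14 = 1, and the invariant factors of ∂_2 are all 1, so H_1 = Z.
  H_2: rank ker ∂_2 − rank ∂_3 = (17 − 14) − 3 = 0, and the invariant factors of ∂_3 are all 1, so H_2 = 0.
  H_3: rank ker ∂_3 − rank ∂_4 = (3 − 3) − 0 = 0, and there is no ∂_4, so H_3 = 0.

As a check, the Euler characteristic is 10 − 24 + 17 − 3 = 0, which agrees with 1 − 1 + 0 − 0 = 0.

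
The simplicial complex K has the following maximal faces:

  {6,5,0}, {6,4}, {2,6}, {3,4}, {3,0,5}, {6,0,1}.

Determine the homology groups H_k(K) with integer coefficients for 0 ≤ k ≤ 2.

We work with the vertex ordering 0 < 1 < 2 < 3 < 4 < 5 < 6. The simplices of K, each written with vertices in increasing order, are:

  0-simplices (7): [0], [1], [2], [3], [4], [5], [6]
  1-simplices (10): [0,1], [0,3], [0,5], [0,6], [1,6], [2,6], [3,4], [3,5], [4,6], [5,6]
  2-simplices (3): [0,1,6], [0,3,5], [0,5,6]

giving chain groups C_0 ≅ Z^7, C_1 ≅ Z^10, C_2 ≅ Z^3.

Boundary ∂_1: C_1 → C_0 maps an edge to its endpoints' difference, ∂[p,q] = q − p. For instance
  ∂[0,6] = [6] − [0].
As a 7×10 matrix over Z this has rank 6, with invariant factors (1,1,1,1,1,1).

∂_2: C_2 → C_1 sends each 2-simplex [p,q,r] to [q,r] − [p,r] + [p,q]. For instance
  ∂[0,5,6] = [5,6] − [0,6] + [0,5],
  ∂[0,1,6] = [1,6] − [0,6] + [0,1].
As a 10×3 matrix over Z this has rank 3, with invariant factors (1,1,1).

Computing H_k = (kernel of ∂_k) / (image of ∂_{k+1}):

  H_0: rank C_0 − rank ∂_1 = 7 − 6 = 1, and the invariant factors of ∂_1 are all 1, so H_0 ≅ Z.
  H_1: rank ker ∂_1 − rank ∂_2 = (10 − 6) − 3 = 1, and the invariant factors of ∂_2 are all 1, so H_1 ≅ Z.
  H_2: rank ker ∂_2 − rank ∂_3 = (3 − 3) − 0 = 0, and there is no ∂_3, so H_2 ≅ 0.

H_0 = Z,  H_1 = Z,  H_2 = 0.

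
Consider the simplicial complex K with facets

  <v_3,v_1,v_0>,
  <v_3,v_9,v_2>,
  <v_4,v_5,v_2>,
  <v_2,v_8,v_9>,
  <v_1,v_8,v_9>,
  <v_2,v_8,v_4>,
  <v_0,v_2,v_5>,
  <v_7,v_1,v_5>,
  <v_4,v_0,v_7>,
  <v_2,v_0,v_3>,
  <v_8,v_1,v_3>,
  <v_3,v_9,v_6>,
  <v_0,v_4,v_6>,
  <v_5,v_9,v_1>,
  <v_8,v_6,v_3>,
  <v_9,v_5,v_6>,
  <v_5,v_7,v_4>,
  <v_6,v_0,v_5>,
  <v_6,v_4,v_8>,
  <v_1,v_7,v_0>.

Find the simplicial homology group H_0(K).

Order the vertices as v_0 < v_1 < v_2 < v_3 < v_4 < v_5 < v_6 < v_7 < v_8 < v_9. Listing each simplex with vertices in this order, K has dimension 2 with simplices:

  0-simplices (10): [v_0], [v_1], [v_2], [v_3], [v_4], [v_5], [v_6], [v_7], [v_8], [v_9]
  1-simplices (30): (30 of them)
  2-simplices (20): (20 of them)

giving chain groups C_0 ≅ Z^10, C_1 ≅ Z^30, C_2 ≅ Z^20.

∂_1: C_1 → C_0 sends each edge [p,q] (with p < q) to q − p.
The resulting 10×30 matrix has rank 9, and its Smith normal form has invariant factors (1,1,1,1,1,1,1,1,1).

Boundary ∂_2: C_2 → C_1 sends each 2-simplex [p,q,r] to [q,r] − [p,r] + [p,q]. For instance
  ∂[v_0,v_2,v_3] = [v_2,v_3] − [v_0,v_3] + [v_0,v_2],
  ∂[v_1,v_3,v_8] = [v_3,v_8] − [v_1,v_8] + [v_1,v_3].
This gives a 30×20 integer matrix of rank 20; reducing to Smith normal form yields diagonal entries (1,1,1,1,1,1,1,1,1,1,1,1,1,1,1,1,1,1,1,2).

From H_k ≅ ker(∂_k) / im(∂_{k+1}) we obtain:

  H_0: rank C_0 − rank ∂_1 = 10 − 9 = 1, and the invariant factors of ∂_1 are all 1, so H_0 = Z.

H_0 = Z.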